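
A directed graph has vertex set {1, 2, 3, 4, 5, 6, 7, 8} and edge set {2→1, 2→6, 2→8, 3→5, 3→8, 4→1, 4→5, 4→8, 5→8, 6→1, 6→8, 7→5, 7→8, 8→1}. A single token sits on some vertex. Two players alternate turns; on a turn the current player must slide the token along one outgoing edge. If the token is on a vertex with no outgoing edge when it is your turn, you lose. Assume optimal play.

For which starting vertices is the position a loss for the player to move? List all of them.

1, 5

Work bottom-up. With no move the player to move loses. Otherwise the position is W if at least one move leads to an L position for the opponent, and L if every move leads to a W.
Every edge goes from a vertex to one that appears earlier in the order 1, 8, 6, 5, 7, 4, 2, 3, so processing vertices in that order labels each vertex after all of its successors.
1: no outgoing edge → L
8: reaches L-position 1 → W
6: reaches L-position 1 → W
5: only reaches 8(W), which is W → L
7: reaches L-position 5 → W
4: reaches L-position 5 → W
2: reaches L-position 1 → W
3: reaches L-position 5 → W
The losing starting vertices are exactly the entries labelled L in this table (2 of them).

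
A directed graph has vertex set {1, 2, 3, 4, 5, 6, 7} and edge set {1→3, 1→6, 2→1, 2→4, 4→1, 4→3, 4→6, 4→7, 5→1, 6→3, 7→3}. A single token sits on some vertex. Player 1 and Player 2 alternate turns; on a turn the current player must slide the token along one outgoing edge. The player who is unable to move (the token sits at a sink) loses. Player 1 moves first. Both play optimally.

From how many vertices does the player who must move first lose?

Classify positions by backward induction: terminal positions (no move available) are L. From any other position, the mover wins iff some move reaches an L.
Every edge goes from a vertex to one that appears earlier in the order 3, 6, 1, 5, 7, 4, 2, so processing vertices in that order labels each vertex after all of its successors.
3: no outgoing edge → L
6: →3(L), so W
1: →3(L), so W
5: →1(W) only, which is W, so L
7: →3(L), so W
4: →3(L), so W
2: →4(W), 1(W) — all W, so L
The L vertices are 2, 3, 5; that is 3 in all.

3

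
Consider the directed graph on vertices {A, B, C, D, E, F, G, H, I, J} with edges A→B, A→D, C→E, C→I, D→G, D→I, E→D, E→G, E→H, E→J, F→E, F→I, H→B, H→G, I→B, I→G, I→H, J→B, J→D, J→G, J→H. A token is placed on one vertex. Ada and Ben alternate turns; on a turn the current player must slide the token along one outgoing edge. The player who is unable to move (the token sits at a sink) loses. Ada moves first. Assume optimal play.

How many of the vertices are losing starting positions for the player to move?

Build the W/L table. Terminal = L. A non-terminal position is W if it has a move to some L; otherwise it is L.
Every edge goes from a vertex to one that appears earlier in the order G, B, H, I, D, J, E, F, A, C, so processing vertices in that order labels each vertex after all of its successors.
G: no outgoing edge → L
B: no outgoing edge → L
H: W (go to B, an L position)
I: W (go to B, an L position)
D: W (go to G, an L position)
J: W (go to B, an L position)
E: W (go to G, an L position)
F: L (options E(W), I(W) are all W)
A: W (go to B, an L position)
C: L (options E(W), I(W) are all W)
The L vertices are B, C, F, G; that is 4 in all.

4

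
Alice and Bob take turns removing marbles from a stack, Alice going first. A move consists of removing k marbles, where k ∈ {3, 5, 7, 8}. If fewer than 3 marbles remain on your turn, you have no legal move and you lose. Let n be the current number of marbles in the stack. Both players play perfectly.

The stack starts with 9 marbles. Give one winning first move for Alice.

Work bottom-up. With no move the player to move loses. Otherwise the position is W if at least one move leads to an L position for the opponent, and L if every move leads to a W.
n=0: no move → L
n=1: no move → L
n=2: no move → L
n=3: W (go to 0, an L position)
n=4: W (go to 1, an L position)
n=5: W (go to 2, an L position)
n=6: W (go to 1, an L position)
n=7: W (go to 2, an L position)
n=8: W (go to 1, an L position)
n=9: W (go to 2, an L position)
From 9, the L positions reachable in one move are: 2, 1. Any move reaching one of these is winning.

Remove 7, leaving 2.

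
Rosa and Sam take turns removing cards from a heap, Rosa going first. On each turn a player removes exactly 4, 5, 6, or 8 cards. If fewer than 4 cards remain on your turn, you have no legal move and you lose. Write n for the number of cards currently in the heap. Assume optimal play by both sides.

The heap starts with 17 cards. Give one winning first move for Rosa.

Label each position W (a win for the player to move) or L (a loss). A position with no legal move is L; any other position is W exactly when some move reaches an L, and L when every move reaches a W.
n=0: no move → L
n=1: no move → L
n=2: no move → L
n=3: no move → L
n=4: →0(L), so W
n=5: →1(L), so W
n=6: →2(L), so W
n=7: →3(L), so W
n=8: →3(L), so W
n=9: →3(L), so W
n=10: →2(L), so W
n=11: →3(L), so W
n=12: →8(W), 7(W), 6(W), 4(W) — all W, so L
n=13: →9(W), 8(W), 7(W), 5(W) — all W, so L
n=14: →10(W), 9(W), 8(W), 6(W) — all W, so L
n=15: →11(W), 10(W), 9(W), 7(W) — all W, so L
n=16: →12(L), so W
n=17: →13(L), so W
From 17, the L positions reachable in one move are: 13, 12. Any move reaching one of these is winning.

Remove 4, leaving 13.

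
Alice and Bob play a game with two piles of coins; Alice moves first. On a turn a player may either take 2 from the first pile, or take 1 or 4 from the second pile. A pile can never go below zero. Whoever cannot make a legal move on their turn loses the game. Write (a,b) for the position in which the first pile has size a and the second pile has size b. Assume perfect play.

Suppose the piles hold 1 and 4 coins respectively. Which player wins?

Alice wins.

Build the W/L table. Terminal = L. A non-terminal position is W if it has a move to some L; otherwise it is L.
No move ever increases a pile, so every position that can arise here has a ≤ 1 and b ≤ 4; it is enough to label the cells with 0 ≤ a ≤ 1 and 0 ≤ b ≤ 4.
Every move lowers a or b (never raises either), so fill the grid row by row in increasing a, and left to right within a row: each cell's successors are then already labelled.
      b=0  b=1  b=2  b=3  b=4
a=0:    L    W    L    W    W
a=1:    L    W    L    W    W
Cells with no legal move (terminal, hence L): (0,0), (1,0).
The remaining L cells, each justified by listing all of its moves:
(0,2): L (sole option (0,1)(W) is W)
(1,2): L (sole option (1,1)(W) is W)
Every other cell has at least one move into one of the L cells above, so it is W.
From (1,4) Alice can move to (1,0), reaching an L position.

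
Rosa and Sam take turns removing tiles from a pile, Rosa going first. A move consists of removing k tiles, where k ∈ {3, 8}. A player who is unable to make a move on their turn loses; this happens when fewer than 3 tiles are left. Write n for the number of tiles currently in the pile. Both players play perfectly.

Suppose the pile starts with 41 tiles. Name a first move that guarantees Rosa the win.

Remove 8, leaving 33.

Compute win/loss labels from the base case upward. A position with no move is L. Any other position is W if it can reach an L in one move, else L.
n=0: no move → L
n=1: no move → L
n=2: no move → L
n=3: reaches L-position 0 → W
n=4: reaches L-position 1 → W
n=5: reaches L-position 2 → W
n=6: only reaches 3(W), which is W → L
n=7: only reaches 4(W), which is W → L
n=8: reaches L-position 0 → W
n=9: reaches L-position 6 → W
n=10: reaches L-position 7 → W
n=11: only reaches 8(W), 3(W), all W → L
n=12: only reaches 9(W), 4(W), all W → L
n=13: only reaches 10(W), 5(W), all W → L
n=14: reaches L-position 11 → W
n=15: reaches L-position 12 → W
n=16: reaches L-position 13 → W
n=17: only reaches 14(W), 9(W), all W → L
n=18: only reaches 15(W), 10(W), all W → L
n=19: reaches L-position 11 → W
n=20: reaches L-position 17 → W
n=21: reaches L-position 18 → W
n=22: only reaches 19(W), 14(W), all W → L
n=23: only reaches 20(W), 15(W), all W → L
n=24: only reaches 21(W), 16(W), all W → L
n=25: reaches L-position 22 → W
n=26: reaches L-position 23 → W
n=27: reaches L-position 24 → W
n=28: only reaches 25(W), 20(W), all W → L
n=29: only reaches 26(W), 21(W), all W → L
n=30: reaches L-position 22 → W
n=31: reaches L-position 28 → W
n=32: reaches L-position 29 → W
n=33: only reaches 30(W), 25(W), all W → L
n=34: only reaches 31(W), 26(W), all W → L
n=35: only reaches 32(W), 27(W), all W → L
n=36: reaches L-position 33 → W
n=37: reaches L-position 34 → W
n=38: reaches L-position 35 → W
n=39: only reaches 36(W), 31(W), all W → L
n=40: only reaches 37(W), 32(W), all W → L
n=41: reaches L-position 33 → W
From 41, the L positions reachable in one move are: 33.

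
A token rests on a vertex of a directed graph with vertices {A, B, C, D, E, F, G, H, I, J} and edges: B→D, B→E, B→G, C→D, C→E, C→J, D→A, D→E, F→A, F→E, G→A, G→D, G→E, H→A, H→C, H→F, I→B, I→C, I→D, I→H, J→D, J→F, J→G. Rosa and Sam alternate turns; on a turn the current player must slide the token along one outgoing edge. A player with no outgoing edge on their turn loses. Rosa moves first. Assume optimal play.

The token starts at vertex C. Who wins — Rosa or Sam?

Rosa wins.

Compute win/loss labels from the base case upward. A position with no move is L. Any other position is W if it can reach an L in one move, else L.
Every edge goes from a vertex to one that appears earlier in the order E, A, D, G, B, F, J, C, H, I, so processing vertices in that order labels each vertex after all of its successors.
E: no outgoing edge → L
A: no outgoing edge → L
D: can move to A, which is L ⇒ W
G: can move to A, which is L ⇒ W
B: can move to E, which is L ⇒ W
F: can move to A, which is L ⇒ W
J: moves to F(W), G(W), D(W); every one is W ⇒ L
C: can move to J, which is L ⇒ W
H: can move to A, which is L ⇒ W
I: moves to H(W), C(W), B(W), D(W); every one is W ⇒ L
From C Rosa can move to J, reaching an L position.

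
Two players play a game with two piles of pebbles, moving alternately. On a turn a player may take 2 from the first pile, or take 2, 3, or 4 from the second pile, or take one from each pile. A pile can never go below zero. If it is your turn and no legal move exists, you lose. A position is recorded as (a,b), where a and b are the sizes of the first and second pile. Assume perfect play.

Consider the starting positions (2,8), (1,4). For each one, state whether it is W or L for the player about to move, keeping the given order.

(2,8): L, (1,4): W

Classify positions by backward induction: terminal positions (no move available) are L. From any other position, the mover wins iff some move reaches an L.
No move ever increases a pile, so every position that can arise here has a ≤ 2 and b ≤ 8; it is enough to label the cells with 0 ≤ a ≤ 2 and 0 ≤ b ≤ 8.
Every move lowers a or b (never raises either), so fill the grid row by row in increasing a, and left to right within a row: each cell's successors are then already labelled.
      b=0  b=1  b=2  b=3  b=4  b=5  b=6  b=7  b=8
a=0:    L    L    W    W    W    W    L    L    W
a=1:    L    W    W    W    W    L    L    W    W
a=2:    W    W    L    L    W    W    W    W    L
Cells with no legal move (terminal, hence L): (0,0), (0,1), (1,0).
The remaining L cells, each justified by listing all of its moves:
(0,6): moves to (0,4)(W), (0,3)(W), (0,2)(W); every one is W ⇒ L
(0,7): moves to (0,5)(W), (0,4)(W), (0,3)(W); every one is W ⇒ L
(1,5): moves to (1,3)(W), (1,2)(W), (1,1)(W), (0,4)(W); every one is W ⇒ L
(1,6): moves to (1,4)(W), (1,3)(W), (1,2)(W), (0,5)(W); every one is W ⇒ L
(2,2): moves to (0,2)(W), (2,0)(W), (1,1)(W); every one is W ⇒ L
(2,3): moves to (0,3)(W), (2,1)(W), (2,0)(W), (1,2)(W); every one is W ⇒ L
(2,8): moves to (0,8)(W), (2,6)(W), (2,5)(W), (2,4)(W), (1,7)(W); every one is W ⇒ L
Every other cell has at least one move into one of the L cells above, so it is W.
(2,8): one of the L cells justified above, so L
(1,4): the move to (1,0) reaches an L cell, so W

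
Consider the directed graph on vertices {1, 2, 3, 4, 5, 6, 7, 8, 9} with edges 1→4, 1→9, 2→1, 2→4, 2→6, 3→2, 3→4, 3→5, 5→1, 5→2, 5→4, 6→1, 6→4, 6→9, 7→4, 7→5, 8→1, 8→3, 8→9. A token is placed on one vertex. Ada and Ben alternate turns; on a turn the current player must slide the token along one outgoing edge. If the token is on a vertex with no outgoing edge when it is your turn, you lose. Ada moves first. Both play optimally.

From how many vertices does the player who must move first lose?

Use the standard recursion: the mover loses at a terminal position; elsewhere, the mover wins exactly when some move hands the opponent an L position.
Every edge goes from a vertex to one that appears earlier in the order 4, 9, 1, 6, 2, 5, 3, 8, 7, so processing vertices in that order labels each vertex after all of its successors.
4: no outgoing edge → L
9: no outgoing edge → L
1: can move to 9, which is L ⇒ W
6: can move to 9, which is L ⇒ W
2: can move to 4, which is L ⇒ W
5: can move to 4, which is L ⇒ W
3: can move to 4, which is L ⇒ W
8: can move to 9, which is L ⇒ W
7: can move to 4, which is L ⇒ W
The L vertices are 4, 9; that is 2 in all.

2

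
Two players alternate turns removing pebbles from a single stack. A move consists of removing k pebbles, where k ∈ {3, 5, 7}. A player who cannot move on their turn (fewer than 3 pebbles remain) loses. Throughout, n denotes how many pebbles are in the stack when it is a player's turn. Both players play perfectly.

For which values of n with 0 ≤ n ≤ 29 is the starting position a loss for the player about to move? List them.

0, 1, 2, 10, 11, 12, 20, 21, 22

Positions with no move are L. A position that does have a move is losing for the player to move precisely when every available move leads to a winning position for the opponent. Fill in the labels:
n=0: no move → L
n=1: no move → L
n=2: no move → L
n=3: can move to 0, which is L ⇒ W
n=4: can move to 1, which is L ⇒ W
n=5: can move to 2, which is L ⇒ W
n=6: can move to 1, which is L ⇒ W
n=7: can move to 2, which is L ⇒ W
n=8: can move to 1, which is L ⇒ W
n=9: can move to 2, which is L ⇒ W
n=10: moves to 7(W), 5(W), 3(W); every one is W ⇒ L
n=11: moves to 8(W), 6(W), 4(W); every one is W ⇒ L
n=12: moves to 9(W), 7(W), 5(W); every one is W ⇒ L
n=13: can move to 10, which is L ⇒ W
n=14: can move to 11, which is L ⇒ W
n=15: can move to 12, which is L ⇒ W
n=16: can move to 11, which is L ⇒ W
n=17: can move to 12, which is L ⇒ W
n=18: can move to 11, which is L ⇒ W
n=19: can move to 12, which is L ⇒ W
n=20: moves to 17(W), 15(W), 13(W); every one is W ⇒ L
n=21: moves to 18(W), 16(W), 14(W); every one is W ⇒ L
n=22: moves to 19(W), 17(W), 15(W); every one is W ⇒ L
n=23: can move to 20, which is L ⇒ W
n=24: can move to 21, which is L ⇒ W
n=25: can move to 22, which is L ⇒ W
n=26: can move to 21, which is L ⇒ W
n=27: can move to 22, which is L ⇒ W
n=28: can move to 21, which is L ⇒ W
n=29: can move to 22, which is L ⇒ W
Reading off the rows marked L gives the requested list; there are 9 such values of n.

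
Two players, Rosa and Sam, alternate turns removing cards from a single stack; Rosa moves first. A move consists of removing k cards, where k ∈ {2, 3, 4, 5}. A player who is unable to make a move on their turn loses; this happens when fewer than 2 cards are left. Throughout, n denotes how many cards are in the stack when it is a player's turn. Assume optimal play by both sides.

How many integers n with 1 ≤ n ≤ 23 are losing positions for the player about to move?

7

Use the standard recursion: the mover loses at a terminal position; elsewhere, the mover wins exactly when some move hands the opponent an L position.
n=0: no move → L
n=1: no move → L
n=2: can move to 0, which is L ⇒ W
n=3: can move to 1, which is L ⇒ W
n=4: can move to 1, which is L ⇒ W
n=5: can move to 1, which is L ⇒ W
n=6: can move to 1, which is L ⇒ W
n=7: moves to 5(W), 4(W), 3(W), 2(W); every one is W ⇒ L
n=8: moves to 6(W), 5(W), 4(W), 3(W); every one is W ⇒ L
n=9: can move to 7, which is L ⇒ W
n=10: can move to 8, which is L ⇒ W
n=11: can move to 8, which is L ⇒ W
n=12: can move to 8, which is L ⇒ W
n=13: can move to 8, which is L ⇒ W
n=14: moves to 12(W), 11(W), 10(W), 9(W); every one is W ⇒ L
n=15: moves to 13(W), 12(W), 11(W), 10(W); every one is W ⇒ L
n=16: can move to 14, which is L ⇒ W
n=17: can move to 15, which is L ⇒ W
n=18: can move to 15, which is L ⇒ W
n=19: can move to 15, which is L ⇒ W
n=20: can move to 15, which is L ⇒ W
n=21: moves to 19(W), 18(W), 17(W), 16(W); every one is W ⇒ L
n=22: moves to 20(W), 19(W), 18(W), 17(W); every one is W ⇒ L
n=23: can move to 21, which is L ⇒ W
L entries with 1 ≤ n ≤ 23 (n=0 is outside the asked range and is not counted): n = 1, 7, 8, 14, 15, 21, 22; that makes 7.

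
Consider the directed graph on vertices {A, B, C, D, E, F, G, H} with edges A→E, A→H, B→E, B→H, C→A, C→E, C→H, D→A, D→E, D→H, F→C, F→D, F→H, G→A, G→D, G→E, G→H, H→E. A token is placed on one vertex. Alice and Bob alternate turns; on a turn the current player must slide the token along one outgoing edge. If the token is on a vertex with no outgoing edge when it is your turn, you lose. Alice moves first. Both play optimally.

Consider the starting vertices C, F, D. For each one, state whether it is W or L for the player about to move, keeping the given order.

Use the standard recursion: the mover loses at a terminal position; elsewhere, the mover wins exactly when some move hands the opponent an L position.
Every edge goes from a vertex to one that appears earlier in the order E, H, A, B, D, C, F, G, so processing vertices in that order labels each vertex after all of its successors.
E: no outgoing edge → L
H: W (go to E, an L position)
A: W (go to E, an L position)
B: W (go to E, an L position)
D: W (go to E, an L position)
C: W (go to E, an L position)
F: L (options C(W), D(W), H(W) are all W)
G: W (go to E, an L position)

C: W, F: L, D: W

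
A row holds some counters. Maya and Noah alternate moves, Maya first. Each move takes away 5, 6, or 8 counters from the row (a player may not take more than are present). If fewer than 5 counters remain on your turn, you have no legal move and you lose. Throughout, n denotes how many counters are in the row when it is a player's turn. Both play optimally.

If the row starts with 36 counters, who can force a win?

Maya wins.

Compute win/loss labels from the base case upward. A position with no move is L. Any other position is W if it can reach an L in one move, else L.
n=0: no move → L
n=1: no move → L
n=2: no move → L
n=3: no move → L
n=4: no move → L
n=5: reaches L-position 0 → W
n=6: reaches L-position 1 → W
n=7: reaches L-position 2 → W
n=8: reaches L-position 3 → W
n=9: reaches L-position 4 → W
n=10: reaches L-position 4 → W
n=11: reaches L-position 3 → W
n=12: reaches L-position 4 → W
n=13: only reaches 8(W), 7(W), 5(W), all W → L
n=14: only reaches 9(W), 8(W), 6(W), all W → L
n=15: only reaches 10(W), 9(W), 7(W), all W → L
n=16: only reaches 11(W), 10(W), 8(W), all W → L
n=17: only reaches 12(W), 11(W), 9(W), all W → L
n=18: reaches L-position 13 → W
n=19: reaches L-position 14 → W
n=20: reaches L-position 15 → W
n=21: reaches L-position 16 → W
n=22: reaches L-position 17 → W
n=23: reaches L-position 17 → W
n=24: reaches L-position 16 → W
n=25: reaches L-position 17 → W
n=26: only reaches 21(W), 20(W), 18(W), all W → L
n=27: only reaches 22(W), 21(W), 19(W), all W → L
n=28: only reaches 23(W), 22(W), 20(W), all W → L
n=29: only reaches 24(W), 23(W), 21(W), all W → L
n=30: only reaches 25(W), 24(W), 22(W), all W → L
n=31: reaches L-position 26 → W
n=32: reaches L-position 27 → W
n=33: reaches L-position 28 → W
n=34: reaches L-position 29 → W
n=35: reaches L-position 30 → W
n=36: reaches L-position 30 → W
The starting position 36 is W: Maya should remove 6, leaving 30, handing over an L position.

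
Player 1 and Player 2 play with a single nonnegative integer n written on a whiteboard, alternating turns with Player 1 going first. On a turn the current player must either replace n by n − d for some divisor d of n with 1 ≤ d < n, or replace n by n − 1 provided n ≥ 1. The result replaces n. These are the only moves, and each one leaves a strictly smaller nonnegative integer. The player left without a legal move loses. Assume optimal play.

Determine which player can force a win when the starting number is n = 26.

Player 1 wins.

Use the standard recursion: the mover loses at a terminal position; elsewhere, the mover wins exactly when some move hands the opponent an L position.
n=0: no move → L
n=1: W (go to 0, an L position)
n=2: L (sole option 1(W) is W)
n=3: W (go to 2, an L position)
n=4: W (go to 2, an L position)
n=5: L (sole option 4(W) is W)
n=6: W (go to 5, an L position)
n=7: L (sole option 6(W) is W)
n=8: W (go to 7, an L position)
n=9: L (options 6(W), 8(W) are all W)
n=10: W (go to 5, an L position)
n=11: L (sole option 10(W) is W)
n=12: W (go to 9, an L position)
n=13: L (sole option 12(W) is W)
n=14: W (go to 7, an L position)
n=15: L (options 10(W), 12(W), 14(W) are all W)
n=16: W (go to 15, an L position)
n=17: L (sole option 16(W) is W)
n=18: W (go to 9, an L position)
n=19: L (sole option 18(W) is W)
n=20: W (go to 15, an L position)
n=21: L (options 14(W), 18(W), 20(W) are all W)
n=22: W (go to 11, an L position)
n=23: L (sole option 22(W) is W)
n=24: W (go to 21, an L position)
n=25: L (options 20(W), 24(W) are all W)
n=26: W (go to 13, an L position)
From 26 Player 1 can move to 13, reaching an L position.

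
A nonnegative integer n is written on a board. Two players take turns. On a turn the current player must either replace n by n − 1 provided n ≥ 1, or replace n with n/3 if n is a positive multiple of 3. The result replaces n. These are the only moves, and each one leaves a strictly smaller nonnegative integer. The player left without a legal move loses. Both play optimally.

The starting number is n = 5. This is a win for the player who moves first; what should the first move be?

Use the standard recursion: the mover loses at a terminal position; elsewhere, the mover wins exactly when some move hands the opponent an L position.
n=0: no move → L
n=1: →0(L), so W
n=2: →1(W) only, which is W, so L
n=3: →2(L), so W
n=4: →3(W) only, which is W, so L
n=5: →4(L), so W
From 5, the L positions reachable in one move are: 4.

Move to 4.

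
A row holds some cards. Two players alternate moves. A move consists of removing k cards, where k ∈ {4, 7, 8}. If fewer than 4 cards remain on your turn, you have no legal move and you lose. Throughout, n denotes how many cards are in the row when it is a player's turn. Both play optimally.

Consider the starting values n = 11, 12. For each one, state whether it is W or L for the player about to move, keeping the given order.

Use the standard recursion: the mover loses at a terminal position; elsewhere, the mover wins exactly when some move hands the opponent an L position.
n=0: no move → L
n=1: no move → L
n=2: no move → L
n=3: no move → L
n=4: can move to 0, which is L ⇒ W
n=5: can move to 1, which is L ⇒ W
n=6: can move to 2, which is L ⇒ W
n=7: can move to 3, which is L ⇒ W
n=8: can move to 1, which is L ⇒ W
n=9: can move to 2, which is L ⇒ W
n=10: can move to 3, which is L ⇒ W
n=11: can move to 3, which is L ⇒ W
n=12: moves to 8(W), 5(W), 4(W); every one is W ⇒ L

11: W, 12: L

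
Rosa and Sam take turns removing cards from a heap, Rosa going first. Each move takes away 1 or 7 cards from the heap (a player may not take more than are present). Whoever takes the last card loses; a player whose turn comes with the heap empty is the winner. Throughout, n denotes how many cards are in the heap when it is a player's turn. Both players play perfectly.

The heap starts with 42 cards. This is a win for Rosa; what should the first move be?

Remove 1, leaving 41.

Use the standard recursion: the mover wins at a terminal position; elsewhere, the mover wins exactly when some move hands the opponent an L position.
n=0: no move; the opponent has just taken the last card and therefore loses → W
n=1: L (sole option 0(W) is W)
n=2: W (go to 1, an L position)
n=3: L (sole option 2(W) is W)
n=4: W (go to 3, an L position)
n=5: L (sole option 4(W) is W)
n=6: W (go to 5, an L position)
n=7: L (options 6(W), 0(W) are all W)
n=8: W (go to 7, an L position)
n=9: L (options 8(W), 2(W) are all W)
n=10: W (go to 9, an L position)
n=11: L (options 10(W), 4(W) are all W)
n=12: W (go to 11, an L position)
n=13: L (options 12(W), 6(W) are all W)
n=14: W (go to 13, an L position)
n=15: L (options 14(W), 8(W) are all W)
n=16: W (go to 15, an L position)
n=17: L (options 16(W), 10(W) are all W)
n=18: W (go to 17, an L position)
n=19: L (options 18(W), 12(W) are all W)
n=20: W (go to 19, an L position)
n=21: L (options 20(W), 14(W) are all W)
n=22: W (go to 21, an L position)
n=23: L (options 22(W), 16(W) are all W)
n=24: W (go to 23, an L position)
n=25: L (options 24(W), 18(W) are all W)
n=26: W (go to 25, an L position)
n=27: L (options 26(W), 20(W) are all W)
n=28: W (go to 27, an L position)
n=29: L (options 28(W), 22(W) are all W)
n=30: W (go to 29, an L position)
n=31: L (options 30(W), 24(W) are all W)
n=32: W (go to 31, an L position)
n=33: L (options 32(W), 26(W) are all W)
n=34: W (go to 33, an L position)
n=35: L (options 34(W), 28(W) are all W)
n=36: W (go to 35, an L position)
n=37: L (options 36(W), 30(W) are all W)
n=38: W (go to 37, an L position)
n=39: L (options 38(W), 32(W) are all W)
n=40: W (go to 39, an L position)
n=41: L (options 40(W), 34(W) are all W)
n=42: W (go to 41, an L position)
From 42, the L positions reachable in one move are: 41, 35. Any move reaching one of these is winning.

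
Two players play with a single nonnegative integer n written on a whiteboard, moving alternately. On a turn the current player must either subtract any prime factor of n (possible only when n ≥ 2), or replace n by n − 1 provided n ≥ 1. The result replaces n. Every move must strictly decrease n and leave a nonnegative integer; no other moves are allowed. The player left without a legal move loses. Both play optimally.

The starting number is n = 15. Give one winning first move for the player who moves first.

Move to 12.

Use the standard recursion: the mover loses at a terminal position; elsewhere, the mover wins exactly when some move hands the opponent an L position.
n=0: no move → L
n=1: reaches L-position 0 → W
n=2: reaches L-position 0 → W
n=3: reaches L-position 0 → W
n=4: only reaches 2(W), 3(W), all W → L
n=5: reaches L-position 0 → W
n=6: reaches L-position 4 → W
n=7: reaches L-position 0 → W
n=8: only reaches 6(W), 7(W), all W → L
n=9: reaches L-position 8 → W
n=10: reaches L-position 8 → W
n=11: reaches L-position 0 → W
n=12: only reaches 9(W), 10(W), 11(W), all W → L
n=13: reaches L-position 0 → W
n=14: reaches L-position 12 → W
n=15: reaches L-position 12 → W
From 15, the L positions reachable in one move are: 12.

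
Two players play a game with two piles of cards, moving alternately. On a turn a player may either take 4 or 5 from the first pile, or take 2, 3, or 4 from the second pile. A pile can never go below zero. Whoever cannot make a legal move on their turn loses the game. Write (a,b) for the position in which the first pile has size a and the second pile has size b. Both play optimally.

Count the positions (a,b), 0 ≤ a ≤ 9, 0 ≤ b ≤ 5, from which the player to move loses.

20

Use the standard recursion: the mover loses at a terminal position; elsewhere, the mover wins exactly when some move hands the opponent an L position.
Every move lowers a or b (never raises either), so fill the grid row by row in increasing a, and left to right within a row: each cell's successors are then already labelled.
      b=0  b=1  b=2  b=3  b=4  b=5
a=0:    L    L    W    W    W    W
a=1:    L    L    W    W    W    W
a=2:    L    L    W    W    W    W
a=3:    L    L    W    W    W    W
a=4:    W    W    L    L    W    W
a=5:    W    W    L    L    W    W
a=6:    W    W    L    L    W    W
a=7:    W    W    L    L    W    W
a=8:    W    W    W    W    L    L
a=9:    L    L    W    W    W    W
Cells with no legal move (terminal, hence L): (0,0), (0,1), (1,0), (1,1), (2,0), (2,1), (3,0), (3,1).
The remaining L cells, each justified by listing all of its moves:
(4,2): L (options (0,2)(W), (4,0)(W) are all W)
(4,3): L (options (0,3)(W), (4,1)(W), (4,0)(W) are all W)
(5,2): L (options (1,2)(W), (0,2)(W), (5,0)(W) are all W)
(5,3): L (options (1,3)(W), (0,3)(W), (5,1)(W), (5,0)(W) are all W)
(6,2): L (options (2,2)(W), (1,2)(W), (6,0)(W) are all W)
(6,3): L (options (2,3)(W), (1,3)(W), (6,1)(W), (6,0)(W) are all W)
(7,2): L (options (3,2)(W), (2,2)(W), (7,0)(W) are all W)
(7,3): L (options (3,3)(W), (2,3)(W), (7,1)(W), (7,0)(W) are all W)
(8,4): L (options (4,4)(W), (3,4)(W), (8,2)(W), (8,1)(W), (8,0)(W) are all W)
(8,5): L (options (4,5)(W), (3,5)(W), (8,3)(W), (8,2)(W), (8,1)(W) are all W)
(9,0): L (options (5,0)(W), (4,0)(W) are all W)
(9,1): L (options (5,1)(W), (4,1)(W) are all W)
Every other cell has at least one move into one of the L cells above, so it is W.
L cells per row: a=0: 2, a=1: 2, a=2: 2, a=3: 2, a=4: 2, a=5: 2, a=6: 2, a=7: 2, a=8: 2, a=9: 2; total 20.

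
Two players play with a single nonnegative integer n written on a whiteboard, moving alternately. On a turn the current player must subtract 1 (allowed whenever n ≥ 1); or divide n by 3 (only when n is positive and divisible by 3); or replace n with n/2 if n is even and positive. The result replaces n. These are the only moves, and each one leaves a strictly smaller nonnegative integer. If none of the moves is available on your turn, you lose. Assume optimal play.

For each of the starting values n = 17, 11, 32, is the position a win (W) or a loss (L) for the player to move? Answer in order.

17: W, 11: L, 32: W

Classify positions by backward induction: terminal positions (no move available) are L. From any other position, the mover wins iff some move reaches an L.
n=0: no move → L
n=1: →0(L), so W
n=2: →1(W) only, which is W, so L
n=3: →2(L), so W
n=4: →2(L), so W
n=5: →4(W) only, which is W, so L
n=6: →2(L), so W
n=7: →6(W) only, which is W, so L
n=8: →7(L), so W
n=9: →3(W), 8(W) — all W, so L
n=10: →5(L), so W
n=11: →10(W) only, which is W, so L
n=12: →11(L), so W
n=13: →12(W) only, which is W, so L
n=14: →7(L), so W
n=15: →5(L), so W
n=16: →8(W), 15(W) — all W, so L
n=17: →16(L), so W
n=18: →9(L), so W
n=19: →18(W) only, which is W, so L
n=20: →19(L), so W
n=21: →7(L), so W
n=22: →11(L), so W
n=23: →22(W) only, which is W, so L
n=24: →23(L), so W
n=25: →24(W) only, which is W, so L
n=26: →13(L), so W
n=27: →9(L), so W
n=28: →14(W), 27(W) — all W, so L
n=29: →28(L), so W
n=30: →10(W), 15(W), 29(W) — all W, so L
n=31: →30(L), so W
n=32: →16(L), so W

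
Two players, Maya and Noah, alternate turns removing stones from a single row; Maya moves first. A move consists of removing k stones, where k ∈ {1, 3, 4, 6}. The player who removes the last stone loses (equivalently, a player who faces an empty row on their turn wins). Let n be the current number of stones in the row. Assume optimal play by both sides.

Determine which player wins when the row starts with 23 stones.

Maya wins.

Use the standard recursion: the mover wins at a terminal position; elsewhere, the mover wins exactly when some move hands the opponent an L position.
n=0: no move; the opponent has just taken the last stone and therefore loses → W
n=1: the only move is to 0(W), a W ⇒ L
n=2: can move to 1, which is L ⇒ W
n=3: moves to 2(W), 0(W); every one is W ⇒ L
n=4: can move to 3, which is L ⇒ W
n=5: can move to 1, which is L ⇒ W
n=6: can move to 3, which is L ⇒ W
n=7: can move to 3, which is L ⇒ W
n=8: moves to 7(W), 5(W), 4(W), 2(W); every one is W ⇒ L
n=9: can move to 8, which is L ⇒ W
n=10: moves to 9(W), 7(W), 6(W), 4(W); every one is W ⇒ L
n=11: can move to 10, which is L ⇒ W
n=12: can move to 8, which is L ⇒ W
n=13: can move to 10, which is L ⇒ W
n=14: can move to 10, which is L ⇒ W
n=15: moves to 14(W), 12(W), 11(W), 9(W); every one is W ⇒ L
n=16: can move to 15, which is L ⇒ W
n=17: moves to 16(W), 14(W), 13(W), 11(W); every one is W ⇒ L
n=18: can move to 17, which is L ⇒ W
n=19: can move to 15, which is L ⇒ W
n=20: can move to 17, which is L ⇒ W
n=21: can move to 17, which is L ⇒ W
n=22: moves to 21(W), 19(W), 18(W), 16(W); every one is W ⇒ L
n=23: can move to 22, which is L ⇒ W
From 23 Maya can remove 1, leaving 22, reaching an L position.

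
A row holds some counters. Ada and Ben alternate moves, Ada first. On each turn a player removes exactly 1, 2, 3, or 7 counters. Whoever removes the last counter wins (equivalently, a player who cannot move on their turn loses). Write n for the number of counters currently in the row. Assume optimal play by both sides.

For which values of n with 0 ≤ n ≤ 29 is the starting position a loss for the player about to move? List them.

0, 4, 8, 12, 16, 20, 24, 28

Compute win/loss labels from the base case upward. A position with no move is L. Any other position is W if it can reach an L in one move, else L.
n=0: no move → L
n=1: reaches L-position 0 → W
n=2: reaches L-position 0 → W
n=3: reaches L-position 0 → W
n=4: only reaches 3(W), 2(W), 1(W), all W → L
n=5: reaches L-position 4 → W
n=6: reaches L-position 4 → W
n=7: reaches L-position 4 → W
n=8: only reaches 7(W), 6(W), 5(W), 1(W), all W → L
n=9: reaches L-position 8 → W
n=10: reaches L-position 8 → W
n=11: reaches L-position 8 → W
n=12: only reaches 11(W), 10(W), 9(W), 5(W), all W → L
n=13: reaches L-position 12 → W
n=14: reaches L-position 12 → W
n=15: reaches L-position 12 → W
n=16: only reaches 15(W), 14(W), 13(W), 9(W), all W → L
n=17: reaches L-position 16 → W
n=18: reaches L-position 16 → W
n=19: reaches L-position 16 → W
n=20: only reaches 19(W), 18(W), 17(W), 13(W), all W → L
n=21: reaches L-position 20 → W
n=22: reaches L-position 20 → W
n=23: reaches L-position 20 → W
n=24: only reaches 23(W), 22(W), 21(W), 17(W), all W → L
n=25: reaches L-position 24 → W
n=26: reaches L-position 24 → W
n=27: reaches L-position 24 → W
n=28: only reaches 27(W), 26(W), 25(W), 21(W), all W → L
n=29: reaches L-position 28 → W
Reading off the rows marked L gives the requested list; there are 8 such values of n.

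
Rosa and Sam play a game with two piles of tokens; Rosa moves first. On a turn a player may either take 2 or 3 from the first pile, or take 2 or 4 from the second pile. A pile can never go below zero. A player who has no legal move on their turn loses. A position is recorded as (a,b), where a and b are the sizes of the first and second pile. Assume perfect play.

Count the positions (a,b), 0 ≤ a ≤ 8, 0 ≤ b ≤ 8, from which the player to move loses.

Compute win/loss labels from the base case upward. A position with no move is L. Any other position is W if it can reach an L in one move, else L.
Every move lowers a or b (never raises either), so fill the grid row by row in increasing a, and left to right within a row: each cell's successors are then already labelled.
      b=0  b=1  b=2  b=3  b=4  b=5  b=6  b=7  b=8
a=0:    L    L    W    W    W    W    L    L    W
a=1:    L    L    W    W    W    W    L    L    W
a=2:    W    W    L    L    W    W    W    W    L
a=3:    W    W    L    L    W    W    W    W    L
a=4:    W    W    W    W    L    L    W    W    W
a=5:    L    L    W    W    W    W    L    L    W
a=6:    L    L    W    W    W    W    L    L    W
a=7:    W    W    L    L    W    W    W    W    L
a=8:    W    W    L    L    W    W    W    W    L
Cells with no legal move (terminal, hence L): (0,0), (0,1), (1,0), (1,1).
The remaining L cells, each justified by listing all of its moves:
(0,6): L (options (0,4)(W), (0,2)(W) are all W)
(0,7): L (options (0,5)(W), (0,3)(W) are all W)
(1,6): L (options (1,4)(W), (1,2)(W) are all W)
(1,7): L (options (1,5)(W), (1,3)(W) are all W)
(2,2): L (options (0,2)(W), (2,0)(W) are all W)
(2,3): L (options (0,3)(W), (2,1)(W) are all W)
(2,8): L (options (0,8)(W), (2,6)(W), (2,4)(W) are all W)
(3,2): L (options (1,2)(W), (0,2)(W), (3,0)(W) are all W)
(3,3): L (options (1,3)(W), (0,3)(W), (3,1)(W) are all W)
(3,8): L (options (1,8)(W), (0,8)(W), (3,6)(W), (3,4)(W) are all W)
(4,4): L (options (2,4)(W), (1,4)(W), (4,2)(W), (4,0)(W) are all W)
(4,5): L (options (2,5)(W), (1,5)(W), (4,3)(W), (4,1)(W) are all W)
(5,0): L (options (3,0)(W), (2,0)(W) are all W)
(5,1): L (options (3,1)(W), (2,1)(W) are all W)
(5,6): L (options (3,6)(W), (2,6)(W), (5,4)(W), (5,2)(W) are all W)
(5,7): L (options (3,7)(W), (2,7)(W), (5,5)(W), (5,3)(W) are all W)
(6,0): L (options (4,0)(W), (3,0)(W) are all W)
(6,1): L (options (4,1)(W), (3,1)(W) are all W)
(6,6): L (options (4,6)(W), (3,6)(W), (6,4)(W), (6,2)(W) are all W)
(6,7): L (options (4,7)(W), (3,7)(W), (6,5)(W), (6,3)(W) are all W)
(7,2): L (options (5,2)(W), (4,2)(W), (7,0)(W) are all W)
(7,3): L (options (5,3)(W), (4,3)(W), (7,1)(W) are all W)
(7,8): L (options (5,8)(W), (4,8)(W), (7,6)(W), (7,4)(W) are all W)
(8,2): L (options (6,2)(W), (5,2)(W), (8,0)(W) are all W)
(8,3): L (options (6,3)(W), (5,3)(W), (8,1)(W) are all W)
(8,8): L (options (6,8)(W), (5,8)(W), (8,6)(W), (8,4)(W) are all W)
Every other cell has at least one move into one of the L cells above, so it is W.
L cells per row: a=0: 4, a=1: 4, a=2: 3, a=3: 3, a=4: 2, a=5: 4, a=6: 4, a=7: 3, a=8: 3; total 30.

30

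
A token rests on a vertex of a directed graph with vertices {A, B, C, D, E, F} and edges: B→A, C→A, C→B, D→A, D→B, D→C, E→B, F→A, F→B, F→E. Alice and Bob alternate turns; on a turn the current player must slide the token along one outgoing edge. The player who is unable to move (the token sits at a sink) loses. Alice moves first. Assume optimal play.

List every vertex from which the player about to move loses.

Work bottom-up. With no move the player to move loses. Otherwise the position is W if at least one move leads to an L position for the opponent, and L if every move leads to a W.
Every edge goes from a vertex to one that appears earlier in the order A, B, C, E, D, F, so processing vertices in that order labels each vertex after all of its successors.
A: no outgoing edge → L
B: reaches L-position A → W
C: reaches L-position A → W
E: only reaches B(W), which is W → L
D: reaches L-position A → W
F: reaches L-position E → W
Reading off the rows marked L gives the requested list; there are 2 such vertices.

A, E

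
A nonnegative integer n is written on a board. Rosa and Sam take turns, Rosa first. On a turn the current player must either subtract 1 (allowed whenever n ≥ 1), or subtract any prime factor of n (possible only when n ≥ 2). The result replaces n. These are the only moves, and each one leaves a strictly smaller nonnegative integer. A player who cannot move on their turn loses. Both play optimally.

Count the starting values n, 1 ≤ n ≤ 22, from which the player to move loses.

5

Positions with no move are L. A position that does have a move is losing for the player to move precisely when every available move leads to a winning position for the opponent. Fill in the labels:
n=0: no move → L
n=1: can move to 0, which is L ⇒ W
n=2: can move to 0, which is L ⇒ W
n=3: can move to 0, which is L ⇒ W
n=4: moves to 2(W), 3(W); every one is W ⇒ L
n=5: can move to 0, which is L ⇒ W
n=6: can move to 4, which is L ⇒ W
n=7: can move to 0, which is L ⇒ W
n=8: moves to 6(W), 7(W); every one is W ⇒ L
n=9: can move to 8, which is L ⇒ W
n=10: can move to 8, which is L ⇒ W
n=11: can move to 0, which is L ⇒ W
n=12: moves to 9(W), 10(W), 11(W); every one is W ⇒ L
n=13: can move to 0, which is L ⇒ W
n=14: can move to 12, which is L ⇒ W
n=15: can move to 12, which is L ⇒ W
n=16: moves to 14(W), 15(W); every one is W ⇒ L
n=17: can move to 0, which is L ⇒ W
n=18: can move to 16, which is L ⇒ W
n=19: can move to 0, which is L ⇒ W
n=20: moves to 15(W), 18(W), 19(W); every one is W ⇒ L
n=21: can move to 20, which is L ⇒ W
n=22: can move to 20, which is L ⇒ W
L entries with 1 ≤ n ≤ 22 (n=0 is outside the asked range and is not counted): n = 4, 8, 12, 16, 20; that makes 5.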